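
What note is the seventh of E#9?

Root of E#9 = E♯. The 7th is a minor 7th: E♯ up a minor 7th → D♯.

D♯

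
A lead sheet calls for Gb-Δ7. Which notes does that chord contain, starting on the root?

Gb, Bbb, Db, F

Root Gb, quality minor-major seventh:
Root: Gb
Minor 3rd (3rd): Bbb
Perfect 5th (5th): Db
Major 7th (7th): F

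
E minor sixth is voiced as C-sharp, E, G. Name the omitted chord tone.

B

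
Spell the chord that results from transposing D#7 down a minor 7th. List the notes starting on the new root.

E# G## B# D#

Transposed root: D# → E# (minor 7th down). So we spell E# dominant seventh:
E# — root
G## — major 3rd
B# — perfect 5th
D# — minor 7th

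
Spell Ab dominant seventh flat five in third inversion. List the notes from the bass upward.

In root position, Ab dominant seventh flat five is Ab–C–Ebb–Gb.
Third inversion puts the seventh (Gb) in the bass.

Gb – Ab – C – Ebb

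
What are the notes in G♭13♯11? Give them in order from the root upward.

Gb, Bb, Db, Fb, Ab, C, Eb

G♭13♯11 is a dominant thirteenth sharp eleven built on Gb.
Root: Gb
Major 3rd (3rd): Bb
Perfect 5th (5th): Db
Minor 7th (7th): Fb
Major 9th (9th): Ab
Augmented 11th (11th): C
Major 13th (13th): Eb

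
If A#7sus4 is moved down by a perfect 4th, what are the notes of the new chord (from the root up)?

E#  A#  B#  D#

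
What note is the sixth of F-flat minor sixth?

F-flat minor sixth is built on F-flat; its 6th is a major 6th above the root.
A sixth above F uses the letter D, and the major 6th above F-flat is D-flat.

D-flat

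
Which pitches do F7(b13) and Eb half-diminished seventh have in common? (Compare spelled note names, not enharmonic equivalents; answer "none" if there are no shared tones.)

Eb, Db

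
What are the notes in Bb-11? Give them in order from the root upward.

Bb-11: minor eleventh on Bb.
- root: Bb
- minor 3rd: Db
- perfect 5th: F
- minor 7th: Ab
- major 9th: C
- perfect 11th: Eb

Bb – Db – F – Ab – C – Eb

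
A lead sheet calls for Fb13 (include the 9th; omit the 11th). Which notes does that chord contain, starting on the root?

Fb13 is a dominant thirteenth built on Fb.
Fb — root
Ab — major 3rd
Cb — perfect 5th
Ebb — minor 7th
Gb — major 9th
Db — major 13th

Fb  Ab  Cb  Ebb  Gb  Db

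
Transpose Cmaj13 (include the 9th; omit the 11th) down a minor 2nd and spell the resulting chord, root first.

B  D#  F#  A#  C#  G#

Transposed root: C → B (minor 2nd down). So we spell B major thirteenth:
Root: B
Major 3rd (3rd): D#
Perfect 5th (5th): F#
Major 7th (7th): A#
Major 9th (9th): C#
Major 13th (13th): G#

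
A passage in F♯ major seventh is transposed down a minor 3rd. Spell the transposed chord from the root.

D#  F##  A#  C##

F# down a minor 3rd → D#. New chord: D# major seventh.
root → D#
3rd (major 3rd) → F##
5th (perfect 5th) → A#
7th (major 7th) → C##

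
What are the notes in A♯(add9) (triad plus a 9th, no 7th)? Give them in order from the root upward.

A♯(add9): added-ninth on A#.
root → A#
3rd (major 3rd) → C##
5th (perfect 5th) → E#
9th (major 9th) → B#

A#, C##, E#, B#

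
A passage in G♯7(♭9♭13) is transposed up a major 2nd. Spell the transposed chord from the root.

A major 2nd up from G♯ is A♯, so the new chord is A♯ dominant seventh flat nine flat thirteen.
root → A♯
3rd (major 3rd) → C𝄪
5th (perfect 5th) → E♯
7th (minor 7th) → G♯
9th (minor 9th) → B
13th (minor 13th) → F♯

A♯, C𝄪, E♯, G♯, B, F♯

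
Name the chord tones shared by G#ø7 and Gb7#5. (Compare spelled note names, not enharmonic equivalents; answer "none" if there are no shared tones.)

G#ø7 = G#, B, D, F#.
Gb7#5 = Gb, Bb, D, Fb.
Shared: D.

D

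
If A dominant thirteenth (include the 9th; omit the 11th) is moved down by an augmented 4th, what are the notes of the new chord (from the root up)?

Transposed root: A → E-flat (augmented 4th down). So we spell E-flat dominant thirteenth:
Root: E-flat
Major 3rd (3rd): G
Perfect 5th (5th): B-flat
Minor 7th (7th): D-flat
Major 9th (9th): F
Major 13th (13th): C

E-flat, G, B-flat, D-flat, F, C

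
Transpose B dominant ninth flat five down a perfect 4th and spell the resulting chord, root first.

F-sharp, A-sharp, C, E, G-sharp

Transposed root: B → F-sharp (perfect 4th down). So we spell F-sharp dominant ninth flat five:
root → F-sharp
3rd (major 3rd) → A-sharp
5th (diminished 5th) → C
7th (minor 7th) → E
9th (major 9th) → G-sharp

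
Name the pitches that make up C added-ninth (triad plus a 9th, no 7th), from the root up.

Root C, quality added-ninth:
C — root
E — major 3rd
G — perfect 5th
D — major 9th

C E G D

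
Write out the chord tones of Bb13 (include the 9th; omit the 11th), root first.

Bb D F Ab C G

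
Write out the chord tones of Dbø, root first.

Db Fb Abb Cb

Dbø: half-diminished seventh on Db.
Root: Db
Minor 3rd (3rd): Fb
Diminished 5th (5th): Abb
Minor 7th (7th): Cb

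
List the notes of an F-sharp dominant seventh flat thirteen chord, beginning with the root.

F#, A#, C#, E, D

Root F#, quality dominant seventh flat thirteen:
Root: F#
Major 3rd (3rd): A#
Perfect 5th (5th): C#
Minor 7th (7th): E
Minor 13th (13th): D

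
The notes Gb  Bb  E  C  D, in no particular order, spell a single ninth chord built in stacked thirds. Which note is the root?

Arranged so that each adjacent pair is a third by letter name: C – E – Gb – Bb – D.
The bottom of that stack, C, is the root (this is C dominant ninth flat five).

C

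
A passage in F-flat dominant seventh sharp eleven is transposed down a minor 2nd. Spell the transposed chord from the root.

Eb, G, Bb, Db, A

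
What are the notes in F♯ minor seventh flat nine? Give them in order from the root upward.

F-sharp, A, C-sharp, E, G

Root F-sharp, quality minor seventh flat nine:
Root: F-sharp
Minor 3rd (3rd): A
Perfect 5th (5th): C-sharp
Minor 7th (7th): E
Minor 9th (9th): G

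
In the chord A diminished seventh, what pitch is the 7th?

G-flat

Root of A diminished seventh = A. The 7th is a diminished 7th: A up a diminished 7th → G-flat.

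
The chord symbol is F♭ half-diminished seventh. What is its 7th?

E𝄫

Root of F♭ half-diminished seventh = F♭. The 7th is a minor 7th: F♭ up a minor 7th → E𝄫.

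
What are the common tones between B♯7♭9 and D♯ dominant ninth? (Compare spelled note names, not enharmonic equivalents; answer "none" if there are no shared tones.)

F## A# C#

B♯7♭9 = B#, D##, F##, A#, C#.
D♯ dominant ninth = D#, F##, A#, C#, E#.
Shared: F##, A#, C#.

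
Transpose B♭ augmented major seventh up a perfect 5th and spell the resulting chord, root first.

F  A  C#  E

A perfect 5th up from Bb is F, so the new chord is F augmented major seventh.
F — root
A — major 3rd
C# — augmented 5th
E — major 7th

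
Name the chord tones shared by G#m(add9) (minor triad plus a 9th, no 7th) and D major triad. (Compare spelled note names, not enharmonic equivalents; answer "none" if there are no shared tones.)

G#m(add9) = G#, B, D#, A#.
D major triad = D, F#, A.
Shared: none.

none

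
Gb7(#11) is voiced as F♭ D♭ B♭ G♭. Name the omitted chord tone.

C

The full Gb7(#11) chord is G♭, B♭, D♭, F♭, C.
Comparing with the voicing, the augmented 11th (11th) — C — is absent.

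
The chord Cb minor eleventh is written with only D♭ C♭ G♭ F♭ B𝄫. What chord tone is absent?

E𝄫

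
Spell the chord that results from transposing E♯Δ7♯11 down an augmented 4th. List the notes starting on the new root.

Transposed root: E# → B (augmented 4th down). So we spell B major seventh sharp eleven:
root → B
3rd (major 3rd) → D#
5th (perfect 5th) → F#
7th (major 7th) → A#
11th (augmented 11th) → E#

B  D#  F#  A#  E#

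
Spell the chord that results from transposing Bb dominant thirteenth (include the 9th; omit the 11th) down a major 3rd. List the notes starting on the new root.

A major 3rd down from B-flat is G-flat, so the new chord is G-flat dominant thirteenth.
- root: G-flat
- major 3rd: B-flat
- perfect 5th: D-flat
- minor 7th: F-flat
- major 9th: A-flat
- major 13th: E-flat

G-flat B-flat D-flat F-flat A-flat E-flat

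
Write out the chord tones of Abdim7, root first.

Root A♭, quality diminished seventh:
Root: A♭
Minor 3rd (3rd): C♭
Diminished 5th (5th): E𝄫
Diminished 7th (7th): G𝄫

A♭, C♭, E𝄫, G𝄫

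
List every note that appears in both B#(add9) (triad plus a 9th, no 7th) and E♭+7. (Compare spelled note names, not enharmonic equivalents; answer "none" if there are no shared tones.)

none

B#(add9): B# D## F## C##
E♭+7: Eb G B Db
Common to both → none.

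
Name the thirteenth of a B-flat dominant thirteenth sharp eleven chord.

B-flat dominant thirteenth sharp eleven is built on B-flat; its 13th is a major 13th above the root.
A sixth above B uses the letter G, and the major 13th above B-flat is G.

G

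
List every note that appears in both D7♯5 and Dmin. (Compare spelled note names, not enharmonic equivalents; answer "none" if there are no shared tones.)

D

D7♯5 = D, F#, A#, C.
Dmin = D, F, A.
Shared: D.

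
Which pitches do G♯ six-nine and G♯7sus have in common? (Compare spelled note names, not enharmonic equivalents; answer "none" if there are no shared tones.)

G#  D#

G♯ six-nine: G# B# D# E# A#
G♯7sus: G# C# D# F#
Common to both → G#, D#.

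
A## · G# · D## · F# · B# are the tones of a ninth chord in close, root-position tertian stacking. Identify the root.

G#

Stacking in thirds gives G# – B# – D## – F# – A##, so G# is the root — G# dominant seventh sharp nine sharp five.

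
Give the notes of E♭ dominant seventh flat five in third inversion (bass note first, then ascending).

E♭ dominant seventh flat five = E-flat–G–B-double-flat–D-flat; third inversion → seventh (D-flat) lowest.

D-flat, E-flat, G, B-double-flat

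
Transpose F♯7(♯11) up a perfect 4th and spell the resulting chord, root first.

B – D♯ – F♯ – A – E♯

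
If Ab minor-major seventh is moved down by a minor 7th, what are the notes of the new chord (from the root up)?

A-flat down a minor 7th → B-flat. New chord: B-flat minor-major seventh.
B-flat — root
D-flat — minor 3rd
F — perfect 5th
A — major 7th

B-flat – D-flat – F – A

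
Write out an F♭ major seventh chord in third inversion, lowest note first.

Eb, Fb, Ab, Cb

F♭ major seventh = Fb–Ab–Cb–Eb; third inversion → seventh (Eb) lowest.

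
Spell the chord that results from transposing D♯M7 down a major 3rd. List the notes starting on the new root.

B – D# – F# – A#

D# down a major 3rd → B. New chord: B major seventh.
- root: B
- major 3rd: D#
- perfect 5th: F#
- major 7th: A#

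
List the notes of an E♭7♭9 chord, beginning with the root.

Eb G Bb Db Fb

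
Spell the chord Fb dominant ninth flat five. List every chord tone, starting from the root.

Fb dominant ninth flat five is a dominant ninth flat five built on Fb.
Root: Fb
Major 3rd (3rd): Ab
Diminished 5th (5th): Cbb
Minor 7th (7th): Ebb
Major 9th (9th): Gb

Fb  Ab  Cbb  Ebb  Gb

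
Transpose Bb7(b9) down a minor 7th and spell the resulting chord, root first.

C  E  G  Bb  Db

Transposed root: Bb → C (minor 7th down). So we spell C dominant seventh flat nine:
Root: C
Major 3rd (3rd): E
Perfect 5th (5th): G
Minor 7th (7th): Bb
Minor 9th (9th): Db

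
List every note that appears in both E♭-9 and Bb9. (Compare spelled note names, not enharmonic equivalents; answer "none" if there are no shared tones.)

Bb, F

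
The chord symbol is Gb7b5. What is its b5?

Root of Gb7b5 = Gb. The 5th is a diminished 5th: Gb up a diminished 5th → Dbb.

Dbb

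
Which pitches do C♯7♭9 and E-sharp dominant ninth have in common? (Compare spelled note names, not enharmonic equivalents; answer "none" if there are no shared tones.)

E#

C♯7♭9 = C#, E#, G#, B, D.
E-sharp dominant ninth = E#, G##, B#, D#, F##.
Shared: E#.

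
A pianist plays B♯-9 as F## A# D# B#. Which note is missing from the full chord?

C##

The full B♯-9 chord is B#, D#, F##, A#, C##.
Comparing with the voicing, the major 9th (9th) — C## — is absent.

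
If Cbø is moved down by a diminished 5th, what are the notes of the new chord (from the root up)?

Transposed root: Cb → F (diminished 5th down). So we spell F half-diminished seventh:
F — root
Ab — minor 3rd
Cb — diminished 5th
Eb — minor 7th

F  Ab  Cb  Eb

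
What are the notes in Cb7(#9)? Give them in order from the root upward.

Cb7(#9) is a dominant seventh sharp nine built on Cb.
- root: Cb
- major 3rd: Eb
- perfect 5th: Gb
- minor 7th: Bbb
- augmented 9th: D

Cb Eb Gb Bbb D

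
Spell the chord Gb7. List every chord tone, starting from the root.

Gb  Bb  Db  Fb

Gb7 is a dominant seventh built on Gb.
- root: Gb
- major 3rd: Bb
- perfect 5th: Db
- minor 7th: Fb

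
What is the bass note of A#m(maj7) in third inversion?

G##

A#m(maj7) in root position is A#–C#–E#–G##.
Third inversion places the seventh in the bass, which is G##.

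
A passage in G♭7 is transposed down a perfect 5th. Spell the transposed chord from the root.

Transposed root: G♭ → C♭ (perfect 5th down). So we spell C♭ dominant seventh:
C♭ — root
E♭ — major 3rd
G♭ — perfect 5th
B𝄫 — minor 7th

C♭, E♭, G♭, B𝄫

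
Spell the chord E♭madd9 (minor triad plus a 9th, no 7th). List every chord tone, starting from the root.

E♭ G♭ B♭ F

Root E♭, quality minor added-ninth:
root → E♭
3rd (minor 3rd) → G♭
5th (perfect 5th) → B♭
9th (major 9th) → F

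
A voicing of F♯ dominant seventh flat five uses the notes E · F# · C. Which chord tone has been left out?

A#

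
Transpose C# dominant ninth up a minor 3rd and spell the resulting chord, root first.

A minor 3rd up from C# is E, so the new chord is E dominant ninth.
- root: E
- major 3rd: G#
- perfect 5th: B
- minor 7th: D
- major 9th: F#

E  G#  B  D  F#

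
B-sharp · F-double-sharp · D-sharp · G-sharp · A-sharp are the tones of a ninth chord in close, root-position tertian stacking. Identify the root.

Stacking in thirds gives G-sharp – B-sharp – D-sharp – F-double-sharp – A-sharp, so G-sharp is the root — G-sharp major ninth.

G-sharp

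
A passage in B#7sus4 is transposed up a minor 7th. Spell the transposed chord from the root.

A#, D#, E#, G#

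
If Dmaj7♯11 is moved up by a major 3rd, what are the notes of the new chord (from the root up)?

A major 3rd up from D is F♯, so the new chord is F♯ major seventh sharp eleven.
root → F♯
3rd (major 3rd) → A♯
5th (perfect 5th) → C♯
7th (major 7th) → E♯
11th (augmented 11th) → B♯

F♯  A♯  C♯  E♯  B♯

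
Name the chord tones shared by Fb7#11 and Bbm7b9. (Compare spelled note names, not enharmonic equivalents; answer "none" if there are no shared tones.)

Ab, Cb, Bb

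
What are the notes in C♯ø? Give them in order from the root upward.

C♯ø: half-diminished seventh on C#.
Root: C#
Minor 3rd (3rd): E
Diminished 5th (5th): G
Minor 7th (7th): B

C# E G B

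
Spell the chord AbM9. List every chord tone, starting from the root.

Ab, C, Eb, G, Bb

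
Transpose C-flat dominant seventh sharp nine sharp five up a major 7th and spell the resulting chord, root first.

B♭ D F♯ A♭ C♯

C♭ up a major 7th → B♭. New chord: B♭ dominant seventh sharp nine sharp five.
root → B♭
3rd (major 3rd) → D
5th (augmented 5th) → F♯
7th (minor 7th) → A♭
9th (augmented 9th) → C♯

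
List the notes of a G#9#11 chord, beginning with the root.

G#, B#, D#, F#, A#, C##

Root G#, quality dominant ninth sharp eleven:
Root: G#
Major 3rd (3rd): B#
Perfect 5th (5th): D#
Minor 7th (7th): F#
Major 9th (9th): A#
Augmented 11th (11th): C##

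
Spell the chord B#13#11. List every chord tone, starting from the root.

B# – D## – F## – A# – C## – E## – G##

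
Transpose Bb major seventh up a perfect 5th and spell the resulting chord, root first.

A perfect 5th up from B-flat is F, so the new chord is F major seventh.
Root: F
Major 3rd (3rd): A
Perfect 5th (5th): C
Major 7th (7th): E

F A C E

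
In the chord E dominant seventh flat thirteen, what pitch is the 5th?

B

E dominant seventh flat thirteen is built on E; its 5th is a perfect 5th above the root.
A fifth above E uses the letter B, and the perfect 5th above E is B.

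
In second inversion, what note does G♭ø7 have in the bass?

G♭ø7 in root position is G♭–B𝄫–D𝄫–F♭.
Second inversion places the fifth in the bass, which is D𝄫.

D𝄫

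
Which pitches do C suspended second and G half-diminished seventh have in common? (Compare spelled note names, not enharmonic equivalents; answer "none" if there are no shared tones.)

C suspended second: C D G
G half-diminished seventh: G Bb Db F
Common to both → G.

G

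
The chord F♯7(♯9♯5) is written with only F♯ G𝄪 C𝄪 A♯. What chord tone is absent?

E

F♯7(♯9♯5) = F♯, A♯, C𝄪, E, G𝄪. The voicing lacks the 7th (minor 7th), E.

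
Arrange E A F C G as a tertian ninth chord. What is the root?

F

Arranged so that each adjacent pair is a third by letter name: F – A – C – E – G.
The bottom of that stack, F, is the root (this is F major ninth).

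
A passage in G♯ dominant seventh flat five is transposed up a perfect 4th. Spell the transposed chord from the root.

C-sharp, E-sharp, G, B

Transposed root: G-sharp → C-sharp (perfect 4th up). So we spell C-sharp dominant seventh flat five:
Root: C-sharp
Major 3rd (3rd): E-sharp
Diminished 5th (5th): G
Minor 7th (7th): B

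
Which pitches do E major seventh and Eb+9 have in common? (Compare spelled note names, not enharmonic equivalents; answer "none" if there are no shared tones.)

B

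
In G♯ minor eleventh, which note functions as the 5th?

D-sharp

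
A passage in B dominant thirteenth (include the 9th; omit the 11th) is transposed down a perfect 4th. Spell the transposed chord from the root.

F# A# C# E G# D#

A perfect 4th down from B is F#, so the new chord is F# dominant thirteenth.
Root: F#
Major 3rd (3rd): A#
Perfect 5th (5th): C#
Minor 7th (7th): E
Major 9th (9th): G#
Major 13th (13th): D#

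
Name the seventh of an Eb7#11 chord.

Db

Eb7#11 is built on Eb; its 7th is a minor 7th above the root.
A seventh above E uses the letter D, and the minor 7th above Eb is Db.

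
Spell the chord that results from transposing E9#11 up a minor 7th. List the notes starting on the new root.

E up a minor 7th → D. New chord: D dominant ninth sharp eleven.
- root: D
- major 3rd: F#
- perfect 5th: A
- minor 7th: C
- major 9th: E
- augmented 11th: G#

D, F#, A, C, E, G#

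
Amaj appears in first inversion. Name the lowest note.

Amaj = A–C#–E. First inversion → third in the bass = C#.

C#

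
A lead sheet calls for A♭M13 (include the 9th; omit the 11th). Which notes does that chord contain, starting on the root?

Root Ab, quality major thirteenth:
- root: Ab
- major 3rd: C
- perfect 5th: Eb
- major 7th: G
- major 9th: Bb
- major 13th: F

Ab, C, Eb, G, Bb, F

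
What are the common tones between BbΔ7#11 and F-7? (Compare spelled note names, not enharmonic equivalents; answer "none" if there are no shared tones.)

BbΔ7#11 = Bb, D, F, A, E.
F-7 = F, Ab, C, Eb.
Shared: F.

F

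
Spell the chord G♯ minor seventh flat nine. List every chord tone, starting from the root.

G♯ minor seventh flat nine: minor seventh flat nine on G-sharp.
- root: G-sharp
- minor 3rd: B
- perfect 5th: D-sharp
- minor 7th: F-sharp
- minor 9th: A

G-sharp, B, D-sharp, F-sharp, A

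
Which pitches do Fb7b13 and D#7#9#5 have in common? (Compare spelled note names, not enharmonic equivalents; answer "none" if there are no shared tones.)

Fb7b13: Fb Ab Cb Ebb Dbb
D#7#9#5: D# F## A## C# E##
Common to both → none.

none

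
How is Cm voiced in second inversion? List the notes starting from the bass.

G  C  Eb

In root position, Cm is C–Eb–G.
Second inversion puts the fifth (G) in the bass.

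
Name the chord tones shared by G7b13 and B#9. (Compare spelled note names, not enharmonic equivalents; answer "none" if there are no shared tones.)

G7b13 = G, B, D, F, Eb.
B#9 = B#, D##, F##, A#, C##.
Shared: none.

none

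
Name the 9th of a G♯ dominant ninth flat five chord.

Root of G♯ dominant ninth flat five = G-sharp. The 9th is a major 9th: G-sharp up a major 9th → A-sharp.

A-sharp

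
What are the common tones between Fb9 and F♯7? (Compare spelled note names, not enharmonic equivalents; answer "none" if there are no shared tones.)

Fb9 = F♭, A♭, C♭, E𝄫, G♭.
F♯7 = F♯, A♯, C♯, E.
Shared: none.

none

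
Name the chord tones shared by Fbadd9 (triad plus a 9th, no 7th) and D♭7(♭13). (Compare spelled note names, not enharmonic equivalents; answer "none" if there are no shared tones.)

Fbadd9 = F♭, A♭, C♭, G♭.
D♭7(♭13) = D♭, F, A♭, C♭, B𝄫.
Shared: A♭, C♭.

A♭, C♭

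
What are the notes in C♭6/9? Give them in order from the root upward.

Cb  Eb  Gb  Ab  Db

C♭6/9: six-nine on Cb.
Root: Cb
Major 3rd (3rd): Eb
Perfect 5th (5th): Gb
Major 6th (6th): Ab
Major 9th (9th): Db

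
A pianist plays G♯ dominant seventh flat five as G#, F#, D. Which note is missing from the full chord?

B#

G♯ dominant seventh flat five = G#, B#, D, F#. The voicing lacks the 3rd (major 3rd), B#.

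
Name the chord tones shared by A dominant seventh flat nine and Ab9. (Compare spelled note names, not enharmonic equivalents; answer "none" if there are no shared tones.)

Bb

A dominant seventh flat nine: A C# E G Bb
Ab9: Ab C Eb Gb Bb
Common to both → Bb.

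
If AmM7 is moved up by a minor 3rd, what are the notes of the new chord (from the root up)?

C, Eb, G, B

A minor 3rd up from A is C, so the new chord is C minor-major seventh.
root → C
3rd (minor 3rd) → Eb
5th (perfect 5th) → G
7th (major 7th) → B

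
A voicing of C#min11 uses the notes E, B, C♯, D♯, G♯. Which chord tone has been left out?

F♯

C#min11 = C♯, E, G♯, B, D♯, F♯. The voicing lacks the 11th (perfect 11th), F♯.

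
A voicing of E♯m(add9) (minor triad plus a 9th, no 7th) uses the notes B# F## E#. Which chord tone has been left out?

G#

The full E♯m(add9) chord is E#, G#, B#, F##.
Comparing with the voicing, the minor 3rd (3rd) — G# — is absent.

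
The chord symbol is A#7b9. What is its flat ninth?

B

A#7b9 is built on A#; its 9th is a minor 9th above the root.
A second above A uses the letter B, and the minor 9th above A# is B.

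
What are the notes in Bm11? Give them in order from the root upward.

B  D  F#  A  C#  E

Root B, quality minor eleventh:
- root: B
- minor 3rd: D
- perfect 5th: F#
- minor 7th: A
- major 9th: C#
- perfect 11th: E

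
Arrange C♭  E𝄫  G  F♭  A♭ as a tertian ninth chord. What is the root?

Stacking in thirds gives F♭ – A♭ – C♭ – E𝄫 – G, so F♭ is the root — F♭ dominant seventh sharp nine.

F♭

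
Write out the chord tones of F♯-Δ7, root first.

F# A C# E#

F♯-Δ7 is a minor-major seventh built on F#.
F# — root
A — minor 3rd
C# — perfect 5th
E# — major 7th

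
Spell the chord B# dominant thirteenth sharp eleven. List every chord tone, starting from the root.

B#, D##, F##, A#, C##, E##, G##

B# dominant thirteenth sharp eleven is a dominant thirteenth sharp eleven built on B#.
B# — root
D## — major 3rd
F## — perfect 5th
A# — minor 7th
C## — major 9th
E## — augmented 11th
G## — major 13th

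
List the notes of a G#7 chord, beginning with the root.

G# – B# – D# – F#

G#7: dominant seventh on G#.
G# — root
B# — major 3rd
D# — perfect 5th
F# — minor 7th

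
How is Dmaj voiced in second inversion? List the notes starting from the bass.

Dmaj = D–F#–A; second inversion → fifth (A) lowest.

A D F#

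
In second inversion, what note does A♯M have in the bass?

A♯M in root position is A#–C##–E#.
Second inversion places the fifth in the bass, which is E#.

E#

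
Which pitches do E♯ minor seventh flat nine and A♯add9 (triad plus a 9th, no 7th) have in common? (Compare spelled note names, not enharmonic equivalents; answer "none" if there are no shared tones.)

E♯ minor seventh flat nine: E# G# B# D# F#
A♯add9: A# C## E# B#
Common to both → E#, B#.

E# – B#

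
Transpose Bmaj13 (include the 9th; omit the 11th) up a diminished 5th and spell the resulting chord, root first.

A diminished 5th up from B is F, so the new chord is F major thirteenth.
Root: F
Major 3rd (3rd): A
Perfect 5th (5th): C
Major 7th (7th): E
Major 9th (9th): G
Major 13th (13th): D

F  A  C  E  G  D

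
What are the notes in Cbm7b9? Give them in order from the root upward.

C♭, E𝄫, G♭, B𝄫, D𝄫

Root C♭, quality minor seventh flat nine:
root → C♭
3rd (minor 3rd) → E𝄫
5th (perfect 5th) → G♭
7th (minor 7th) → B𝄫
9th (minor 9th) → D𝄫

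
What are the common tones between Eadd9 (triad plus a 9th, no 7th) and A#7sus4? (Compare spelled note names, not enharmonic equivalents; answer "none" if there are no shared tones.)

Eadd9: E G# B F#
A#7sus4: A# D# E# G#
Common to both → G#.

G#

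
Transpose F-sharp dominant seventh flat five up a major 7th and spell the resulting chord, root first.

E#, G##, B, D#

F# up a major 7th → E#. New chord: E# dominant seventh flat five.
Root: E#
Major 3rd (3rd): G##
Diminished 5th (5th): B
Minor 7th (7th): D#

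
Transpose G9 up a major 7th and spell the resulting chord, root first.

F♯, A♯, C♯, E, G♯

A major 7th up from G is F♯, so the new chord is F♯ dominant ninth.
F♯ — root
A♯ — major 3rd
C♯ — perfect 5th
E — minor 7th
G♯ — major 9th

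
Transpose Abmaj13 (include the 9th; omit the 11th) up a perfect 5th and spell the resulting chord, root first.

Eb G Bb D F C

A perfect 5th up from Ab is Eb, so the new chord is Eb major thirteenth.
Root: Eb
Major 3rd (3rd): G
Perfect 5th (5th): Bb
Major 7th (7th): D
Major 9th (9th): F
Major 13th (13th): C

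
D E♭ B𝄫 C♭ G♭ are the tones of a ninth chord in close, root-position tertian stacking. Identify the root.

C♭

Arranged so that each adjacent pair is a third by letter name: C♭ – E♭ – G♭ – B𝄫 – D.
The bottom of that stack, C♭, is the root (this is C♭ dominant seventh sharp nine).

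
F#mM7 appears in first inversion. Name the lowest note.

A

F#mM7 in root position is F#–A–C#–E#.
First inversion places the third in the bass, which is A.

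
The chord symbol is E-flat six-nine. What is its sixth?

C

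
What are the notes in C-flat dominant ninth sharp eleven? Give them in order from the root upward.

C-flat, E-flat, G-flat, B-double-flat, D-flat, F

Root C-flat, quality dominant ninth sharp eleven:
root → C-flat
3rd (major 3rd) → E-flat
5th (perfect 5th) → G-flat
7th (minor 7th) → B-double-flat
9th (major 9th) → D-flat
11th (augmented 11th) → F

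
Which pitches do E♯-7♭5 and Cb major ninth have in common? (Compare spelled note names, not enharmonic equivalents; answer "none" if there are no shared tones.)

none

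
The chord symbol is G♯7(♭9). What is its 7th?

F#

Root of G♯7(♭9) = G#. The 7th is a minor 7th: G# up a minor 7th → F#.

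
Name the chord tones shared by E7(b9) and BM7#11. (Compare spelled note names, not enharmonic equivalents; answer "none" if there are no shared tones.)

E7(b9) = E, G#, B, D, F.
BM7#11 = B, D#, F#, A#, E#.
Shared: B.

B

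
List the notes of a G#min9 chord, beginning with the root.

G#, B, D#, F#, A#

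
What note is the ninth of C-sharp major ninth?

C-sharp major ninth is built on C#; its 9th is a major 9th above the root.
A second above C uses the letter D, and the major 9th above C# is D#.

D#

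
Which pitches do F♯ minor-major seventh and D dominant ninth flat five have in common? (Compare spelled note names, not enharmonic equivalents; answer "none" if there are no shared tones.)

F♯

F♯ minor-major seventh = F♯, A, C♯, E♯.
D dominant ninth flat five = D, F♯, A♭, C, E.
Shared: F♯.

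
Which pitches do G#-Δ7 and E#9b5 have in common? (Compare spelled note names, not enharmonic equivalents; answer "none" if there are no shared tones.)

B  D#  F##

G#-Δ7 = G#, B, D#, F##.
E#9b5 = E#, G##, B, D#, F##.
Shared: B, D#, F##.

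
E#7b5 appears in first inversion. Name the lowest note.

E#7b5 in root position is E#–G##–B–D#.
First inversion places the third in the bass, which is G##.

G##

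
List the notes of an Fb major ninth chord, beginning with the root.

Fb major ninth is a major ninth built on F-flat.
F-flat — root
A-flat — major 3rd
C-flat — perfect 5th
E-flat — major 7th
G-flat — major 9th

F-flat  A-flat  C-flat  E-flat  G-flat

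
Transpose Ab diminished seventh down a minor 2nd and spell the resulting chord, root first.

G B-flat D-flat F-flat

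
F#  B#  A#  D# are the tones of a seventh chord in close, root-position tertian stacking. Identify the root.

Arranged so that each adjacent pair is a third by letter name: B# – D# – F# – A#.
The bottom of that stack, B#, is the root (this is B# half-diminished seventh).

B#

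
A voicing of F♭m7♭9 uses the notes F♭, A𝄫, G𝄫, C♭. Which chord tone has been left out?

E𝄫

F♭m7♭9 = F♭, A𝄫, C♭, E𝄫, G𝄫. The voicing lacks the 7th (minor 7th), E𝄫.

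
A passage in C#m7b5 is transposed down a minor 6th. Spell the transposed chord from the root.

E#  G#  B  D#

Transposed root: C# → E# (minor 6th down). So we spell E# half-diminished seventh:
root → E#
3rd (minor 3rd) → G#
5th (diminished 5th) → B
7th (minor 7th) → D#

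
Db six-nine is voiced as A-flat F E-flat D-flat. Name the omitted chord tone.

B-flat

The full Db six-nine chord is D-flat, F, A-flat, B-flat, E-flat.
Comparing with the voicing, the major 6th (6th) — B-flat — is absent.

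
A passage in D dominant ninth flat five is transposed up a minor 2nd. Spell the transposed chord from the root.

E-flat, G, B-double-flat, D-flat, F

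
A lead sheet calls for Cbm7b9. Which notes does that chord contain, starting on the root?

Cbm7b9: minor seventh flat nine on Cb.
Root: Cb
Minor 3rd (3rd): Ebb
Perfect 5th (5th): Gb
Minor 7th (7th): Bbb
Minor 9th (9th): Dbb

Cb  Ebb  Gb  Bbb  Dbb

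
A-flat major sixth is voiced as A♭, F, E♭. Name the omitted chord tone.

The full A-flat major sixth chord is A♭, C, E♭, F.
Comparing with the voicing, the major 3rd (3rd) — C — is absent.

C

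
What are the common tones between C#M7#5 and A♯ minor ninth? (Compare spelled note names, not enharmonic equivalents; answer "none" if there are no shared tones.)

C#M7#5: C# E# G## B#
A♯ minor ninth: A# C# E# G# B#
Common to both → C#, E#, B#.

C# – E# – B#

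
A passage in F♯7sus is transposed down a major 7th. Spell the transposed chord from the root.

G, C, D, F

F# down a major 7th → G. New chord: G dominant seventh suspended fourth.
root → G
4th (perfect 4th) → C
5th (perfect 5th) → D
7th (minor 7th) → F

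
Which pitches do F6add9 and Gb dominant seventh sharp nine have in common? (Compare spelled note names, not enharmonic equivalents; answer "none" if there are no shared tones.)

F6add9: F A C D G
Gb dominant seventh sharp nine: Gb Bb Db Fb A
Common to both → A.

A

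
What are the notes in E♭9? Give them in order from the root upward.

Root Eb, quality dominant ninth:
Root: Eb
Major 3rd (3rd): G
Perfect 5th (5th): Bb
Minor 7th (7th): Db
Major 9th (9th): F

Eb  G  Bb  Db  F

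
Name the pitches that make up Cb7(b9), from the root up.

Cb Eb Gb Bbb Dbb

Cb7(b9) is a dominant seventh flat nine built on Cb.
- root: Cb
- major 3rd: Eb
- perfect 5th: Gb
- minor 7th: Bbb
- minor 9th: Dbb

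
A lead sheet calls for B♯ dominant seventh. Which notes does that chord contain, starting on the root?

B# D## F## A#

B♯ dominant seventh: dominant seventh on B#.
root → B#
3rd (major 3rd) → D##
5th (perfect 5th) → F##
7th (minor 7th) → A#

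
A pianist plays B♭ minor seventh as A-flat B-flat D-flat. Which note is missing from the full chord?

F

The full B♭ minor seventh chord is B-flat, D-flat, F, A-flat.
Comparing with the voicing, the perfect 5th (5th) — F — is absent.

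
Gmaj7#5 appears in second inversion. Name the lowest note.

D♯

Gmaj7#5 in root position is G–B–D♯–F♯.
Second inversion places the fifth in the bass, which is D♯.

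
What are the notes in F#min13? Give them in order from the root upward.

F#min13 is a minor thirteenth built on F#.
Root: F#
Minor 3rd (3rd): A
Perfect 5th (5th): C#
Minor 7th (7th): E
Major 9th (9th): G#
Perfect 11th (11th): B
Major 13th (13th): D#

F#, A, C#, E, G#, B, D#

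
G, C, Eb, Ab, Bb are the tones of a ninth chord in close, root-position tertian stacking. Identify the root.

Ab

Stacking in thirds gives Ab – C – Eb – G – Bb, so Ab is the root — Ab major ninth.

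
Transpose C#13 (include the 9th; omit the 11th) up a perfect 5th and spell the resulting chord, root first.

C♯ up a perfect 5th → G♯. New chord: G♯ dominant thirteenth.
Root: G♯
Major 3rd (3rd): B♯
Perfect 5th (5th): D♯
Minor 7th (7th): F♯
Major 9th (9th): A♯
Major 13th (13th): E♯

G♯  B♯  D♯  F♯  A♯  E♯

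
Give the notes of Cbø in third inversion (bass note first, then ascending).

Bbb Cb Ebb Gbb

Cbø = Cb–Ebb–Gbb–Bbb; third inversion → seventh (Bbb) lowest.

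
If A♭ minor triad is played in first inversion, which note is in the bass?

A♭ minor triad = Ab–Cb–Eb. First inversion → third in the bass = Cb.

Cb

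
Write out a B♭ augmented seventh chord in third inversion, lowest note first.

In root position, B♭ augmented seventh is B-flat–D–F-sharp–A-flat.
Third inversion puts the seventh (A-flat) in the bass.

A-flat, B-flat, D, F-sharp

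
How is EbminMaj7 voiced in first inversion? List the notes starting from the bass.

Gb Bb D Eb

EbminMaj7 = Eb–Gb–Bb–D; first inversion → third (Gb) lowest.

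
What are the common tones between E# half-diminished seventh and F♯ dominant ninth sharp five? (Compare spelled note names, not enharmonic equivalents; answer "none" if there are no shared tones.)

E# half-diminished seventh = E-sharp, G-sharp, B, D-sharp.
F♯ dominant ninth sharp five = F-sharp, A-sharp, C-double-sharp, E, G-sharp.
Shared: G-sharp.

G-sharp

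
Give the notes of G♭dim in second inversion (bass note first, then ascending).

G♭dim = Gb–Bbb–Dbb; second inversion → fifth (Dbb) lowest.

Dbb Gb Bbb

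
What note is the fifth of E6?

E6 is built on E; its 5th is a perfect 5th above the root.
A fifth above E uses the letter B, and the perfect 5th above E is B.

B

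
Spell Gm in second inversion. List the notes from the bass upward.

In root position, Gm is G–Bb–D.
Second inversion puts the fifth (D) in the bass.

D  G  Bb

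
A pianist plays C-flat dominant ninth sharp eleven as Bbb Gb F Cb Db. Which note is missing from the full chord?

C-flat dominant ninth sharp eleven = Cb, Eb, Gb, Bbb, Db, F. The voicing lacks the 3rd (major 3rd), Eb.

Eb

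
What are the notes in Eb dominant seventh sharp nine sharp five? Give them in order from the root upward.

Eb G B Db F#

Root Eb, quality dominant seventh sharp nine sharp five:
root → Eb
3rd (major 3rd) → G
5th (augmented 5th) → B
7th (minor 7th) → Db
9th (augmented 9th) → F#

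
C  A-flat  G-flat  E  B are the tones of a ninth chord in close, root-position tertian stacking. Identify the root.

A-flat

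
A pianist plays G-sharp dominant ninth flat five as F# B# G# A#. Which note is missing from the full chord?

The full G-sharp dominant ninth flat five chord is G#, B#, D, F#, A#.
Comparing with the voicing, the diminished 5th (5th) — D — is absent.

D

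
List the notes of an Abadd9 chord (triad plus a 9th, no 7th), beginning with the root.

Root Ab, quality added-ninth:
Root: Ab
Major 3rd (3rd): C
Perfect 5th (5th): Eb
Major 9th (9th): Bb

Ab, C, Eb, Bb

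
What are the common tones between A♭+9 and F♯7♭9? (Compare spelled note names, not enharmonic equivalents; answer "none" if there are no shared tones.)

A♭+9: Ab C E Gb Bb
F♯7♭9: F# A# C# E G
Common to both → E.

E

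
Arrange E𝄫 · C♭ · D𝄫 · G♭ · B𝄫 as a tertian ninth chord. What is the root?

Stacking in thirds gives C♭ – E𝄫 – G♭ – B𝄫 – D𝄫, so C♭ is the root — C♭ minor seventh flat nine.

C♭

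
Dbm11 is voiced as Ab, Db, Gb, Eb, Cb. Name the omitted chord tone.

Dbm11 = Db, Fb, Ab, Cb, Eb, Gb. The voicing lacks the 3rd (minor 3rd), Fb.

Fb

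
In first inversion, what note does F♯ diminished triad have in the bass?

F♯ diminished triad = F-sharp–A–C. First inversion → third in the bass = A.

A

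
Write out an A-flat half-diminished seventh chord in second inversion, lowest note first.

In root position, A-flat half-diminished seventh is A♭–C♭–E𝄫–G♭.
Second inversion puts the fifth (E𝄫) in the bass.

E𝄫, G♭, A♭, C♭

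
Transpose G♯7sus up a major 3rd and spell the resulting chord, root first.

B♯  E♯  F𝄪  A♯

G♯ up a major 3rd → B♯. New chord: B♯ dominant seventh suspended fourth.
Root: B♯
Perfect 4th (4th): E♯
Perfect 5th (5th): F𝄪
Minor 7th (7th): A♯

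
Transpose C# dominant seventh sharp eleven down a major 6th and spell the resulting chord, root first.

C-sharp down a major 6th → E. New chord: E dominant seventh sharp eleven.
root → E
3rd (major 3rd) → G-sharp
5th (perfect 5th) → B
7th (minor 7th) → D
11th (augmented 11th) → A-sharp

E – G-sharp – B – D – A-sharp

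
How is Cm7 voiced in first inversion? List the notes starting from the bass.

Cm7 = C–Eb–G–Bb; first inversion → third (Eb) lowest.

Eb, G, Bb, C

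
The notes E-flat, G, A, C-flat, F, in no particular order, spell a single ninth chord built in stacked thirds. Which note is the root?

F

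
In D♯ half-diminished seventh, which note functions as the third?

F♯

D♯ half-diminished seventh is built on D♯; its 3rd is a minor 3rd above the root.
A third above D uses the letter F, and the minor 3rd above D♯ is F♯.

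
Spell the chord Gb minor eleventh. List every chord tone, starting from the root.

Gb minor eleventh: minor eleventh on G-flat.
- root: G-flat
- minor 3rd: B-double-flat
- perfect 5th: D-flat
- minor 7th: F-flat
- major 9th: A-flat
- perfect 11th: C-flat

G-flat – B-double-flat – D-flat – F-flat – A-flat – C-flat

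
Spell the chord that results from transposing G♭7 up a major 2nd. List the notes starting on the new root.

Ab, C, Eb, Gb

A major 2nd up from Gb is Ab, so the new chord is Ab dominant seventh.
root → Ab
3rd (major 3rd) → C
5th (perfect 5th) → Eb
7th (minor 7th) → Gb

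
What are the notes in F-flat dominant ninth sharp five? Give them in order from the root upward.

F-flat, A-flat, C, E-double-flat, G-flat

F-flat dominant ninth sharp five: dominant ninth sharp five on F-flat.
F-flat — root
A-flat — major 3rd
C — augmented 5th
E-double-flat — minor 7th
G-flat — major 9th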